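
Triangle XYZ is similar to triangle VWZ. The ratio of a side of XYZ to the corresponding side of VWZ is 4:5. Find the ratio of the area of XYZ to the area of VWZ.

Area ratio = (side ratio)^2 = (4/5)^2 = 16:25.

16:25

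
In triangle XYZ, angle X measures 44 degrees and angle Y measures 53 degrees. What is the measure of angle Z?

By the triangle angle sum property, the three interior angles of any triangle add up to 180°.
We know angle X = 44° and angle Y = 53°, so their sum is 97°.
Therefore angle Z = 180° - 97° = 83°.

83 degrees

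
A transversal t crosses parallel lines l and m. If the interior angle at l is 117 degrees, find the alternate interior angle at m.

Alternate interior angles are equal: 117 degrees.

117 degrees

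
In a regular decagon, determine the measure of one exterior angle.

Each exterior angle of a regular n-gon is 360 / n.
For n = 10: 360 / 10 = 36 degrees.

36 degrees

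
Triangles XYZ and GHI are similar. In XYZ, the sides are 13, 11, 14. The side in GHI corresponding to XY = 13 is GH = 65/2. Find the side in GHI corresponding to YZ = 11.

Since the triangles are similar, the ratio of corresponding sides is constant.
Scale factor k = GH / XY = 65/2 / 13 = 5/2
HI = k * YZ = 5/2 * 11 = 55/2

55/2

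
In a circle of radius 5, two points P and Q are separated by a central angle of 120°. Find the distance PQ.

Chord length = 2r sin(θ/2)
= 2 × 5 × sin(120°/2)
= 2 × 5 × sin(60°)
= 5*sqrt(3)

5*sqrt(3)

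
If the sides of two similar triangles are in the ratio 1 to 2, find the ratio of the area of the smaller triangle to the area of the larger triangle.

The ratio of areas of similar triangles equals the square of the side ratio.
Side ratio = 1:2
Area ratio = (1/2)^2 = 1/4 = 1:4

1:4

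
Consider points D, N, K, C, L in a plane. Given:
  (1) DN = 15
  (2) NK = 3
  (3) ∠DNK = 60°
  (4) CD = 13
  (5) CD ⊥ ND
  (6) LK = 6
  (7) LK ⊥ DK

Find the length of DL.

Step 1: By the law of cosines on triangle DNK: DK² = 15² + 3² − 2·15·3·cos(60°) = 189, so DK = 3·√21.
Step 2: By the law of cosines on triangle DKL: DL² = (3·√21)² + 6² − 2·3·√21·6·cos(90°) = 225, so DL = 15.

Therefore, the length of DL = 15.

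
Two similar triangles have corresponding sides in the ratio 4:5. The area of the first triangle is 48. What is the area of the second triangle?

For similar figures, the area ratio equals the square of the side ratio.
Side ratio (the first triangle to the second triangle) = 4:5, so area ratio = 4^2:5^2 = 16:25.
If the area of the first triangle is 48, then the area of the second triangle = 48 * (25/16) = 75.

75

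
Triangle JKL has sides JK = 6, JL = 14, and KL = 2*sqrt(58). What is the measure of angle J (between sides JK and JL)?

When all three sides of a triangle are known, the law of cosines can be rearranged to find any angle.
cos(C) = (a² + b² - c²) / (2ab) gives cos(J) = 0.
Taking the inverse cosine: J = 90°.

90°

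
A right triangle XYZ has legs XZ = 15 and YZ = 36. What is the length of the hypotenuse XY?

In a right triangle, the square of the hypotenuse equals the sum of the squares of the two legs.
The legs are 15 and 36, so the hypotenuse = sqrt(225 + 1296) = sqrt(1521) = 39.

39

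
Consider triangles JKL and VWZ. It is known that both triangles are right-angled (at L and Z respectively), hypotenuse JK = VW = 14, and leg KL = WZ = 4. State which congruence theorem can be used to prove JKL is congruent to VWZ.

Consider the given information: both triangles are right-angled (at L and Z respectively), hypotenuse JK = VW = 14, and leg KL = WZ = 4
This is not ASA or AAS: ASA requires two angles and the side between them. AAS requires two angles and a non-included side.
The correct criterion is HL. The hypotenuse and one leg of two right triangles are equal (Hypotenuse-Leg).

HL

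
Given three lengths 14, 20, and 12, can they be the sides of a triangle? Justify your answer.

Yes.
The triangle inequality requires that the sum of any two sides exceeds the third.
Here 12 + 14 = 26 > 20, so the condition is met.

Yes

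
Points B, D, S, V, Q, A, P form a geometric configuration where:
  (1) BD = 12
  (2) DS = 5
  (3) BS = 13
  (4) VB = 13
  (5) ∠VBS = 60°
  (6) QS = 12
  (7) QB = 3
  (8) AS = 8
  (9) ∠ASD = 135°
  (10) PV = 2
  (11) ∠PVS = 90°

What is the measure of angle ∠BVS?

Step 1: By the law of cosines on triangle VBS: VS² = 13² + 13² − 2·13·13·cos(60°) = 169, so VS = 13.
Step 2: By the inverse law of cosines on triangle BVS: cos(∠BVS) = (13² + 13² − 13²) / (2·13·13) = 169/338 = 0.5, so ∠BVS = 60°.

Therefore, the measure of angle ∠BVS = 60°.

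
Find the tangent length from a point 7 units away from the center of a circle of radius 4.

The tangent, radius, and line from the external point to the center form a right triangle.
The right angle is where the tangent meets the radius.
By the Pythagorean theorem: tangent² + 4² = 7²
tangent² = 49 - 16 = 33
tangent = sqrt(33)

sqrt(33)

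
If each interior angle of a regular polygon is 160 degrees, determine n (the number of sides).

Each interior angle of a regular n-gon is (n - 2) * 180 / n.
Setting this equal to 160:
(n - 2) * 180 / n = 160
Each exterior angle = 180 - 160 = 20 degrees.
Since exterior angles sum to 360: n = 360 / 20 = 18.

18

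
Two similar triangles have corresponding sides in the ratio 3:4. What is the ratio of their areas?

The ratio of areas of similar triangles equals the square of the side ratio.
Side ratio = 3:4
Area ratio = (3/4)^2 = 9/16 = 9:16

9:16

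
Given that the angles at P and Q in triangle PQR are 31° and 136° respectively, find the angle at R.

By the triangle angle sum property, the three interior angles of any triangle add up to 180°.
We know angle P = 31° and angle Q = 136°, so their sum is 167°.
Therefore angle R = 180° - 167° = 13°.

13 degrees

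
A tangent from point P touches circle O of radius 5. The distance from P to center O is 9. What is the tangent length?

The tangent, radius, and line from the external point to the center form a right triangle.
The right angle is where the tangent meets the radius.
By the Pythagorean theorem: tangent² + 5² = 9²
tangent² = 81 - 25 = 56
tangent = 2*sqrt(14)

2*sqrt(14)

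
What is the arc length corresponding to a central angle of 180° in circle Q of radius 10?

The full circumference is 2πr = 2π(10) = 20*pi.
The arc spans 180° out of 360°, which is a fraction of 1/2.
Arc length = 20*pi × 1/2 = 10*pi.

10*pi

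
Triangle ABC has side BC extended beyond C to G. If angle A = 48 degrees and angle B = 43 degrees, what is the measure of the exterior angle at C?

By the exterior angle theorem, an exterior angle of a triangle equals the sum of the two remote interior angles.
Exterior angle = angle A + angle B
Exterior angle = 48 + 43 = 91 degrees

91 degrees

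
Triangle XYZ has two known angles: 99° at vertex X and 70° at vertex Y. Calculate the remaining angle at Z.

Let angle Z = x. Then 99 + 70 + x = 180.
x = 180 - 169 = 11 degrees.

11 degrees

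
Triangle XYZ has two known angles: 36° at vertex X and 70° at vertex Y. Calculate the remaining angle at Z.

The interior angles sum to 180°: angle Z = 180 - 36 - 70 = 74°.
The triangle is acute (angles 36°, 70°, 74°).

74 degrees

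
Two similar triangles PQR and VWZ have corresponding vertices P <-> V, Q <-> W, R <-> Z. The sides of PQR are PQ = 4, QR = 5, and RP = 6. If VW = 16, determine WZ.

Similar triangles have proportional sides. Setting up the proportion:
VW / PQ = WZ / QR
16 / 4 = WZ / 5
WZ = 5 * 16 / 4 = 20.

20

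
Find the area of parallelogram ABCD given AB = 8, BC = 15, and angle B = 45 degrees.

Area = 8 * 15 * sin(45°) = 120 * sqrt(2)/2 = 60*sqrt(2)

60*sqrt(2)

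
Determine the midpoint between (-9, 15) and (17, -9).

The midpoint is the average of the coordinates:
x: (-9 + 17)/2 = 4
y: (15 + -9)/2 = 3
Midpoint = (4, 3)

(4, 3)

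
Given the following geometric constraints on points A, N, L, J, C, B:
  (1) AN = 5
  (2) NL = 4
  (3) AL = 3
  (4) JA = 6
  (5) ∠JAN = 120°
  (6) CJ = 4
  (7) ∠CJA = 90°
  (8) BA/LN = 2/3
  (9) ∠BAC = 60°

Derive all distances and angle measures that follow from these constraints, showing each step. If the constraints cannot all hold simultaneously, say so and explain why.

The constraints are consistent.

From the given relations:
  BA = 2/3·LN = 2/3·4 ≈ 2.67

Step 1: From AJ = 6, JC = 4, and ∠AJC = 90°, by the law of cosines:
  AC² = AJ² + JC² - 2·AJ·JC·cos(90°) = 36 + 16 - 0 = 52
  AC = 2·√13

Step 2: From NA = 5, AJ = 6, and ∠NAJ = 120°, by the law of cosines:
  NJ² = NA² + AJ² - 2·NA·AJ·cos(120°) = 25 + 36 + 30 = 91
  NJ = √91

Step 3: From AL = 3, AN = 5, LN = 4, by the inverse law of cosines:
  cos(∠LAN) = (AL² + AN² - LN²) / (2·AL·AN)
  ∠LAN = 53.13°

Step 4: From NA = 5, NL = 4, AL = 3, by the inverse law of cosines:
  cos(∠ANL) = (NA² + NL² - AL²) / (2·NA·NL)
  ∠ANL = 36.87°

Step 5: From LA = 3, LN = 4, AN = 5, by the inverse law of cosines:
  cos(∠ALN) = (LA² + LN² - AN²) / (2·LA·LN)
  ∠ALN = 90°

Step 6: From CA = 2·√13, AB = 2.67, and ∠CAB = 60°, by the law of cosines:
  CB² = CA² + AB² - 2·CA·AB·cos(60°) = 52 + 7.111 - 19.23 = 39.88
  CB ≈ 6.32

Step 7: From AC = 2·√13, AJ = 6, CJ = 4, by the inverse law of cosines:
  cos(∠CAJ) = (AC² + AJ² - CJ²) / (2·AC·AJ)
  ∠CAJ = 33.69°

Step 8: From NA = 5, NJ = √91, AJ = 6, by the inverse law of cosines:
  cos(∠ANJ) = (NA² + NJ² - AJ²) / (2·NA·NJ)
  ∠ANJ = 33°

Step 9: From JA = 6, JN = √91, AN = 5, by the inverse law of cosines:
  cos(∠AJN) = (JA² + JN² - AN²) / (2·JA·JN)
  ∠AJN = 27°

Step 10: From CA = 2·√13, CJ = 4, AJ = 6, by the inverse law of cosines:
  cos(∠ACJ) = (CA² + CJ² - AJ²) / (2·CA·CJ)
  ∠ACJ = 56.31°

Step 11: From CA = 2·√13, CB = 6.32, AB = 2.67, by the inverse law of cosines:
  cos(∠ACB) = (CA² + CB² - AB²) / (2·CA·CB)
  ∠ACB = 21.45°

Step 12: From BA = 2.67, BC = 6.32, AC = 2·√13, by the inverse law of cosines:
  cos(∠ABC) = (BA² + BC² - AC²) / (2·BA·BC)
  ∠ABC = 98.55°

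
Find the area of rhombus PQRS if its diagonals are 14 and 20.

Area of a rhombus = (d1 * d2) / 2
Area = (14 * 20) / 2
Area = 280 / 2
Area = 140

140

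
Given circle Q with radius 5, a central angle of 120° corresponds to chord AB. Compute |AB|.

Chord = 2(5) sin(60°) = 5*sqrt(3)

5*sqrt(3)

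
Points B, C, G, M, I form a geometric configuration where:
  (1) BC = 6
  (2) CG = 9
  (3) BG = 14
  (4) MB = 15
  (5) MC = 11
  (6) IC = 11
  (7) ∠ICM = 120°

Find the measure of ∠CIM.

Step 1: By the law of cosines on triangle ICM: IM² = 11² + 11² − 2·11·11·cos(120°) = 363, so IM = 11·√3.
Step 2: By the inverse law of cosines on triangle CIM: cos(∠CIM) = (11² + (11·√3)² − 11²) / (2·11·11·√3) = 363/419.16 = 0.866, so ∠CIM = 30°.

Therefore, the measure of angle ∠CIM = 30°.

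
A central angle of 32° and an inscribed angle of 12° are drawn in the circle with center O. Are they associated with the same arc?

By the inscribed angle theorem, the inscribed angle for a central angle of 32° should be 32° / 2 = 16°.
The given inscribed angle is 12°, which does not equal 16°.
Therefore, no, they do not correspond to the same arc.

No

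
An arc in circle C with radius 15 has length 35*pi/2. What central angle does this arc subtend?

Arc length L = 2πr × θ/360, so θ = 360L / (2πr).
θ = 360 × 35*pi/2 / (2π × 15)
θ = 210°
θ = 210°

210°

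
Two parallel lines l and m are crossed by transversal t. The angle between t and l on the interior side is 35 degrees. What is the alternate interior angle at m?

Alternate interior angles lie on opposite sides of the transversal, between the parallel lines.
By the alternate interior angle theorem, they are equal: 35 degrees.

35 degrees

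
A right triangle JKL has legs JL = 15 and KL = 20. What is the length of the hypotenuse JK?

By the Pythagorean theorem: JK^2 = JL^2 + KL^2
JK^2 = 15^2 + 20^2 = 225 + 400 = 625
JK = sqrt(625) = 25

25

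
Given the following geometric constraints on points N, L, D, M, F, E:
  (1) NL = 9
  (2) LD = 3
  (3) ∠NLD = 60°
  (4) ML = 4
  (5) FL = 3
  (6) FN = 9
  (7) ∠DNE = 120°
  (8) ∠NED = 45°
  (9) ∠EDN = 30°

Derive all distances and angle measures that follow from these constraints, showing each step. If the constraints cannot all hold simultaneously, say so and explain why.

These constraints are not satisfiable: (7), (8) and (9) are the three interior angles of triangle DNE, which must sum to 180°, but 120° + 45° + 30° = 195°. No planar figure meets all of them, so nothing further can be derived.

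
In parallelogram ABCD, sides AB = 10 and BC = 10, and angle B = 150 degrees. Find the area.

The area of a parallelogram equals the product of two adjacent sides times the sine of the included angle.
This is because the height equals 10 * sin(150°) = 5.
Area = 10 * 5 = 50

50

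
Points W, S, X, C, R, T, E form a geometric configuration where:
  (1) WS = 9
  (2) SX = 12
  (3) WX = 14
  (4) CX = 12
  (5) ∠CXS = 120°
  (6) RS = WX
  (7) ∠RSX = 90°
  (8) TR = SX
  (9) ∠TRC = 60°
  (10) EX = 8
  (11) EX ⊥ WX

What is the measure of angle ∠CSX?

Step 1: By the law of cosines on triangle SXC: SC² = 12² + 12² − 2·12·12·cos(120°) = 432, so SC = 12·√3.
Step 2: By the inverse law of cosines on triangle CSX: cos(∠CSX) = ((12·√3)² + 12² − 12²) / (2·12·√3·12) = 432/498.83 = 0.866, so ∠CSX = 30°.

Therefore, the measure of angle ∠CSX = 30°.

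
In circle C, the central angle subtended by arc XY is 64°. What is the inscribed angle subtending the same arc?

Inscribed angle = 64° / 2 = 32° (inscribed angle theorem).

32°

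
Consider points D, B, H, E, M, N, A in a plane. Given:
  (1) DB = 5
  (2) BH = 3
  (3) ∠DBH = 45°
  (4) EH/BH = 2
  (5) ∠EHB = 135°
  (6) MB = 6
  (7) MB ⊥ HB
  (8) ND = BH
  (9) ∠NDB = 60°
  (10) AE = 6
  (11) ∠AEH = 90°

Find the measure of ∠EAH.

From the given relations: EH = 2·BH = 2·3 = 6.
Step 1: By the law of cosines on triangle AEH: AH² = 6² + 6² − 2·6·6·cos(90°) = 72, so AH = 6·√2.
Step 2: By the inverse law of cosines on triangle EAH: cos(∠EAH) = (6² + (6·√2)² − 6²) / (2·6·6·√2) = 72/101.82 = 0.7071, so ∠EAH = 45°.

Therefore, the measure of angle ∠EAH = 45°.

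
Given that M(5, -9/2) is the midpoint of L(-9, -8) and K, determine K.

Using the midpoint formula: M = ((x1 + x2)/2, (y1 + y2)/2)
We know M = (5, -9/2) and L = (-9, -8)
For x: 5 = (-9 + x2)/2, so x2 = 2*5 - -9 = 19
For y: -9/2 = (-8 + y2)/2, so y2 = 2*-9/2 - -8 = -1
K = (19, -1)

(19, -1)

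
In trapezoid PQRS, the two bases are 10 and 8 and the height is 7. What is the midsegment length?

The midsegment (median) of a trapezoid connects the midpoints of the non-parallel sides.
Its length is the average of the two bases: (10 + 8) / 2 = 9.

9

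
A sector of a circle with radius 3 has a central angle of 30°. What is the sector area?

The full circle has area πr² = π(3)² = 9*pi.
The sector covers 30° out of 360°, a fraction of 1/12.
Sector area = 9*pi × 1/12 = 3*pi/4.

3*pi/4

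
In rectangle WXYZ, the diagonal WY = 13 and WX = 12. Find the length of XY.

The diagonal of a rectangle forms a right triangle with the two sides.
Rearranging the Pythagorean theorem: missing side = sqrt(d^2 - known^2).
= sqrt(169 - 144) = sqrt(25) = 5.

5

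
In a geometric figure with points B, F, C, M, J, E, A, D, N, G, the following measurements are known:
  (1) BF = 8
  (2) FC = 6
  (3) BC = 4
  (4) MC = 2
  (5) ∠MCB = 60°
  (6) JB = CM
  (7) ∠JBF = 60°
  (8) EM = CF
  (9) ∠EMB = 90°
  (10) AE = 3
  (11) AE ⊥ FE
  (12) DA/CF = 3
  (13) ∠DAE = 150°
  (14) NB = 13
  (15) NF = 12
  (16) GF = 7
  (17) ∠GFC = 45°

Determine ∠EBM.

From the given relations: EM = CF = 6.
Step 1: By the law of cosines on triangle BCM: BM² = 4² + 2² − 2·4·2·cos(60°) = 12, so BM = 2·√3.
Step 2: By the law of cosines on triangle BME: BE² = (2·√3)² + 6² − 2·2·√3·6·cos(90°) = 48, so BE = 4·√3.
Step 3: By the inverse law of cosines on triangle EBM: cos(∠EBM) = ((4·√3)² + (2·√3)² − 6²) / (2·4·√3·2·√3) = 24/48 = 0.5, so ∠EBM = 60°.

Therefore, the measure of angle ∠EBM = 60°.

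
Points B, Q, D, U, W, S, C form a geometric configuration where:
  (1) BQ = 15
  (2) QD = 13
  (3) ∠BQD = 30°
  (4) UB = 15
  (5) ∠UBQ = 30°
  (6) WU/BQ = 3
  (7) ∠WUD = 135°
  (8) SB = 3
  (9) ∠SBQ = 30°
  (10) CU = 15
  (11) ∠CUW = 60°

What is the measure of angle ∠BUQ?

Step 1: By the law of cosines on triangle UBQ: UQ² = 15² + 15² − 2·15·15·cos(30°) = 60.29, so UQ ≈ 7.76.
Step 2: By the inverse law of cosines on triangle BUQ: cos(∠BUQ) = (15² + 7.76² − 15²) / (2·15·7.76) = 60.29/232.94 = 0.2588, so ∠BUQ = 75°.

Therefore, the measure of angle ∠BUQ = 75°.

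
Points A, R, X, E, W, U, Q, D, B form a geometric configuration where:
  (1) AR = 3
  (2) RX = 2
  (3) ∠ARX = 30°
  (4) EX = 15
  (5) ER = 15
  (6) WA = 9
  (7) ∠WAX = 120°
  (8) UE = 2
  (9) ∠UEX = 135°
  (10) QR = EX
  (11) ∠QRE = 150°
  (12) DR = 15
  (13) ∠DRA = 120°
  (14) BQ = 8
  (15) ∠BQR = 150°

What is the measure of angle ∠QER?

From the given relations: QR = EX = 15.
Step 1: By the law of cosines on triangle ERQ: EQ² = 15² + 15² − 2·15·15·cos(150°) = 839.71, so EQ ≈ 28.98.
Step 2: By the inverse law of cosines on triangle QER: cos(∠QER) = (28.98² + 15² − 15²) / (2·28.98·15) = 839.71/869.33 = 0.9659, so ∠QER = 15°.

Therefore, the measure of angle ∠QER = 15°.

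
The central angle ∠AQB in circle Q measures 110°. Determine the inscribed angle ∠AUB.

Inscribed angle = 110° / 2 = 55° (inscribed angle theorem).

55°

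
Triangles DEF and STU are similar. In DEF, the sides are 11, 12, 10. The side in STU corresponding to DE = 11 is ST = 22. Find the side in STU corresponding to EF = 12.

Since the triangles are similar, the ratio of corresponding sides is constant.
Scale factor k = ST / DE = 22 / 11 = 2
TU = k * EF = 2 * 12 = 24

24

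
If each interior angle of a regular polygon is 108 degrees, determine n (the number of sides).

The exterior angle is the supplement of the interior angle: 180 - 108 = 72 degrees.
Since the exterior angles of any convex polygon sum to 360 degrees, the number of sides is 360 / 72 = 5.

5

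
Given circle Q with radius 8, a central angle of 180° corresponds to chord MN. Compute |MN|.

Drop a perpendicular from the center to the chord, bisecting both the chord and the central angle.
Each half-chord = r sin(θ/2) = 8 sin(90°).
The full chord = 2 × 8 × sin(90°) = 16.

16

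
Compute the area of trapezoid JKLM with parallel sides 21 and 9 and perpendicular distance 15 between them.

Area of a trapezoid = (base1 + base2) * height / 2
Area = (21 + 9) * 15 / 2
Area = 30 * 15 / 2
Area = 450 / 2
Area = 225

225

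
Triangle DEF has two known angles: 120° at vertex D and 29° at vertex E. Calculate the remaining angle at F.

By the triangle angle sum property, the three interior angles of any triangle add up to 180°.
We know angle D = 120° and angle E = 29°, so their sum is 149°.
Therefore angle F = 180° - 149° = 31°.

31 degrees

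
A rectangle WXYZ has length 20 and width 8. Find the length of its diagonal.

A rectangle's diagonal splits it into two right triangles, with the diagonal as the hypotenuse.
By the Pythagorean theorem, d^2 = 20^2 + 8^2 = 464.
Therefore d = sqrt(464) = 4*sqrt(29).

4*sqrt(29)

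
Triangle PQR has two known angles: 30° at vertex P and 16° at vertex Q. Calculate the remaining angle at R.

angle R = 180 - 30 - 16 = 134 degrees.

134 degrees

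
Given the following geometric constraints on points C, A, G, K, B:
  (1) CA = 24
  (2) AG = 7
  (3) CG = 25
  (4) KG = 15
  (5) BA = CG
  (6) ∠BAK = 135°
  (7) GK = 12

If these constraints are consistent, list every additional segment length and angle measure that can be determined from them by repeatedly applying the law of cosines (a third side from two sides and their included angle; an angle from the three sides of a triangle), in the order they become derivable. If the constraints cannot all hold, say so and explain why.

These constraints are not satisfiable: (4) KG = 15 and (7) GK = 12 assign two different lengths to the same segment. No planar figure meets all of them, so nothing further can be derived.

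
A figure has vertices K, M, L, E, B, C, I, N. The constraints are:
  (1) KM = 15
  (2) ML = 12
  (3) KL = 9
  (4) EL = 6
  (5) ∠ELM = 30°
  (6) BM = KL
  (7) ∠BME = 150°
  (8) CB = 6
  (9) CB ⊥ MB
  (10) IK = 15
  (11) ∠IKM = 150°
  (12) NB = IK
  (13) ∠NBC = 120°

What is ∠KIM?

Step 1: By the law of cosines on triangle IKM: IM² = 15² + 15² − 2·15·15·cos(150°) = 839.71, so IM ≈ 28.98.
Step 2: By the inverse law of cosines on triangle KIM: cos(∠KIM) = (15² + 28.98² − 15²) / (2·15·28.98) = 839.71/869.33 = 0.9659, so ∠KIM = 15°.

Therefore, the measure of angle ∠KIM = 15°.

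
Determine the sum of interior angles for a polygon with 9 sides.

The sum of interior angles of an n-sided polygon is (n - 2) * 180.
For n = 9: (9 - 2) * 180 = 7 * 180 = 1260 degrees.

1260 degrees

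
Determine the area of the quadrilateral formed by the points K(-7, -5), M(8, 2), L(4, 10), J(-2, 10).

The Shoelace formula works by pairing each vertex with the next (cycling back to the first).
For each pair, compute x_i*y_(i+1) - x_(i+1)*y_i:
  (-7*2 - 8*-5) = 26
  (8*10 - 4*2) = 72
  (4*10 - -2*10) = 60
  (-2*-5 - -7*10) = 80
Taking half the absolute value of the total: Area = (1/2)(238) = 119.

119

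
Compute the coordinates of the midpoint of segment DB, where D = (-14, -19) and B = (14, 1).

M = ((x₁ + x₂)/2, (y₁ + y₂)/2)
= ((-14 + 14)/2, (-19 + 1)/2)
= (0/2, -18/2) = (0, -9)

(0, -9)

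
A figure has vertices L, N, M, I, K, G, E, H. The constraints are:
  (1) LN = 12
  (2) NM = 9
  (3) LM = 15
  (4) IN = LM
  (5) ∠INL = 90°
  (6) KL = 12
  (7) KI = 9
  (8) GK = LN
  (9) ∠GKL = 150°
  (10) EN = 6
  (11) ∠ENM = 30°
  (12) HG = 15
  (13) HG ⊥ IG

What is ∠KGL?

From the given relations: GK = LN = 12.
Step 1: By the law of cosines on triangle GKL: GL² = 12² + 12² − 2·12·12·cos(150°) = 537.42, so GL ≈ 23.18.
Step 2: By the inverse law of cosines on triangle KGL: cos(∠KGL) = (12² + 23.18² − 12²) / (2·12·23.18) = 537.42/556.37 = 0.9659, so ∠KGL = 15°.

Therefore, the measure of angle ∠KGL = 15°.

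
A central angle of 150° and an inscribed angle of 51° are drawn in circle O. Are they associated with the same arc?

By the inscribed angle theorem, the inscribed angle for a central angle of 150° should be 150° / 2 = 75°.
The given inscribed angle is 51°, which does not equal 75°.
Therefore, no, they do not correspond to the same arc.

No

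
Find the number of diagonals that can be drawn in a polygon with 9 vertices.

Total line segments between 9 vertices = C(9,2) = 36.
Subtract the 9 sides: 36 - 9 = 27 diagonals.

27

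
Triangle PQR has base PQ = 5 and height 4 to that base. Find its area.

Area = (1/2) * base * height
Area = (1/2) * 5 * 4
Area = 10

10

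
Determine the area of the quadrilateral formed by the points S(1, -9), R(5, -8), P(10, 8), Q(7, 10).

The Shoelace formula works by pairing each vertex with the next (cycling back to the first).
For each pair, compute x_i*y_(i+1) - x_(i+1)*y_i:
  (1*-8 - 5*-9) = 37
  (5*8 - 10*-8) = 120
  (10*10 - 7*8) = 44
  (7*-9 - 1*10) = -73
Taking half the absolute value of the total: Area = (1/2)(128) = 64.

64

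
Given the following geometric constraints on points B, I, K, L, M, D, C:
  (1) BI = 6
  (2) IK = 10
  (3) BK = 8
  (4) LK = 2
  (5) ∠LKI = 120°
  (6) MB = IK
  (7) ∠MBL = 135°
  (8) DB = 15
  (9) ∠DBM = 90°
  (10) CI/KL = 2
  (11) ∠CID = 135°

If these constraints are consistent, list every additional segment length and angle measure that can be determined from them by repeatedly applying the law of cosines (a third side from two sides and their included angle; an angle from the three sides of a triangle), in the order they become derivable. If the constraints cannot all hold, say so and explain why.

The constraints are consistent. Derivable facts, in order:
After 1 step:
- IL = 2·√31
- MD = 5·√13
- ∠BIK = 53.13°
- ∠BKI = 36.87°
- ∠IBK = 90°
After 2 steps:
- ∠BDM = 33.69°
- ∠BMD = 56.31°
- ∠ILK = 51.05°
- ∠KIL = 8.95°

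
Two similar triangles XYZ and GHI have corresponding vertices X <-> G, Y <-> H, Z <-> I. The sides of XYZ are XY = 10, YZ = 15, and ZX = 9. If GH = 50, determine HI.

Similar triangles have proportional sides. Setting up the proportion:
GH / XY = HI / YZ
50 / 10 = HI / 15
HI = 15 * 50 / 10 = 75.

75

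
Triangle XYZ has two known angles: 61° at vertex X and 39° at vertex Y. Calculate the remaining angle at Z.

By the triangle angle sum property, the three interior angles of any triangle add up to 180°.
We know angle X = 61° and angle Y = 39°, so their sum is 100°.
Therefore angle Z = 180° - 100° = 80°.

80 degrees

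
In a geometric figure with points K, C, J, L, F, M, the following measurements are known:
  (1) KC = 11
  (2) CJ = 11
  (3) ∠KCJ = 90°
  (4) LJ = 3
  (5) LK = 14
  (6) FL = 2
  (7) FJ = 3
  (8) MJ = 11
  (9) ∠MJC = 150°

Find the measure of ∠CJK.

Step 1: By the law of cosines on triangle JCK: JK² = 11² + 11² − 2·11·11·cos(90°) = 242, so JK = 11·√2.
Step 2: By the inverse law of cosines on triangle CJK: cos(∠CJK) = (11² + (11·√2)² − 11²) / (2·11·11·√2) = 242/342.24 = 0.7071, so ∠CJK = 45°.

Therefore, the measure of angle ∠CJK = 45°.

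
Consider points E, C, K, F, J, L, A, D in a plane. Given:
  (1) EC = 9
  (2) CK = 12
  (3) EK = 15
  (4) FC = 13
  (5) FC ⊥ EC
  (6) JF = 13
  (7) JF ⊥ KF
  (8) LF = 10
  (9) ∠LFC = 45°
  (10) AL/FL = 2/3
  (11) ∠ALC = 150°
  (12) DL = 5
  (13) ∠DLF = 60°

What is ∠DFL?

Step 1: By the law of cosines on triangle FLD: FD² = 10² + 5² − 2·10·5·cos(60°) = 75, so FD = 5·√3.
Step 2: By the inverse law of cosines on triangle DFL: cos(∠DFL) = ((5·√3)² + 10² − 5²) / (2·5·√3·10) = 150/173.21 = 0.866, so ∠DFL = 30°.

Therefore, the measure of angle ∠DFL = 30°.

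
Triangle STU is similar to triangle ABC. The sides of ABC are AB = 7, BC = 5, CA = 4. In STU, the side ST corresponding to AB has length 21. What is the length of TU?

Since the triangles are similar, the ratio of corresponding sides is constant.
Scale factor k = ST / AB = 21 / 7 = 3
TU = k * BC = 3 * 5 = 15

15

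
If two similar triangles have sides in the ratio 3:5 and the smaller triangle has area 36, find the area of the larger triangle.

Area ratio = (3/5)^2 = 9/25. Area of the larger triangle = 36 * 25/9 = 100.

100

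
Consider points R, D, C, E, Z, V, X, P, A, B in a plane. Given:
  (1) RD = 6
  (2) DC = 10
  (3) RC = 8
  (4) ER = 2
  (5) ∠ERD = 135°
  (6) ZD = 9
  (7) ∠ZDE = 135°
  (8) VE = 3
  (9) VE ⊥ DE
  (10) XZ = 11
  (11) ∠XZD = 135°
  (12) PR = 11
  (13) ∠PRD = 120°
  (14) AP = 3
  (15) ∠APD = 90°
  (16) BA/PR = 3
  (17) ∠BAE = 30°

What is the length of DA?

Step 1: By the law of cosines on triangle DRP: DP² = 6² + 11² − 2·6·11·cos(120°) = 223, so DP ≈ 14.93.
Step 2: By the law of cosines on triangle DPA: DA² = 14.93² + 3² − 2·14.93·3·cos(90°) = 232, so DA = 2·√58.

Therefore, the length of DA = 2·√58.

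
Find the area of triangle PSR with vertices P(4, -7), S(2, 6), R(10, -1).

Using the Shoelace formula for a triangle:
Area = (1/2)|x0(y1 - y2) + x1(y2 - y0) + x2(y0 - y1)|
Area = (1/2)|4(6 - -1) + 2(-1 - -7) + 10(-7 - 6)|
Area = (1/2)|28 + 12 + -130|
Area = (1/2)|-90|
Area = (1/2)(90)
Area = 45

45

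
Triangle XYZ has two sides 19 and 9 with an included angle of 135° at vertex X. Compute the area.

Area = (1/2)(19)(9) sin(135°) = (1/2)(19)(9)(sqrt(2)/2) = 171*sqrt(2)/4

171*sqrt(2)/4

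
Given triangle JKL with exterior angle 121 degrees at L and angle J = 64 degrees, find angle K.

By the exterior angle theorem: exterior angle = sum of remote interior angles.
121 = 64 + angle K
angle K = 121 - 64 = 57 degrees

57 degrees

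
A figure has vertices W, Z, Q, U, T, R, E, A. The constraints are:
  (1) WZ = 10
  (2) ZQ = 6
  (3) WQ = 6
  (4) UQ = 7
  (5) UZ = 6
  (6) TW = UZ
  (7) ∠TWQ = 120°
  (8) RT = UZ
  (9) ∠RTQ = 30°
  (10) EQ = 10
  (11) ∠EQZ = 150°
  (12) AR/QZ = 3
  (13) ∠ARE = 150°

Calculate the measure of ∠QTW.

From the given relations: TW = UZ = 6.
Step 1: By the law of cosines on triangle TWQ: TQ² = 6² + 6² − 2·6·6·cos(120°) = 108, so TQ = 6·√3.
Step 2: By the inverse law of cosines on triangle QTW: cos(∠QTW) = ((6·√3)² + 6² − 6²) / (2·6·√3·6) = 108/124.71 = 0.866, so ∠QTW = 30°.

Therefore, the measure of angle ∠QTW = 30°.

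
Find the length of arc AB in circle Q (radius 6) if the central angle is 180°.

Arc length = 2π(6)(1/2) = 6*pi

6*pi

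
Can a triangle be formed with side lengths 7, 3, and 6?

Check all three triangle inequalities:
7 + 3 = 10 > 6 ✓
7 + 6 = 13 > 3 ✓
3 + 6 = 9 > 7 ✓
All conditions hold, so these sides form a valid triangle.

Yes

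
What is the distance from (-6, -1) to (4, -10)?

The horizontal distance is |4 - -6| = 10 and the vertical distance is |-10 - -1| = 9.
By the Pythagorean theorem, d = sqrt(10^2 + 9^2) = sqrt(181).

sqrt(181)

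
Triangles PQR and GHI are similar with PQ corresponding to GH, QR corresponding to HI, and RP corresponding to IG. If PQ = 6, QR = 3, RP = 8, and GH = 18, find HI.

Since the triangles are similar, the ratio of corresponding sides is constant.
Scale factor k = GH / PQ = 18 / 6 = 3
HI = k * QR = 3 * 3 = 9

9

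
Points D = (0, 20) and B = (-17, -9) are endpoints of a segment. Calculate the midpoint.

The midpoint is the point halfway along the segment.
Move half the horizontal distance: 0 + (-17 - 0)/2 = 0 + -17/2 = -17/2
Move half the vertical distance: 20 + (-9 - 20)/2 = 20 + -29/2 = 11/2
Midpoint = (-17/2, 11/2)

(-17/2, 11/2)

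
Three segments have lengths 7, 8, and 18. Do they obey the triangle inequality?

Check the triangle inequality: 7 + 8 = 15 ≤ 18.
Since the sum of two sides does not exceed the third, no triangle can be formed.

No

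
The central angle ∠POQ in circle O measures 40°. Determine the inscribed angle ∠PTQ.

An inscribed angle intercepts an arc from a point on the circle, while the central angle intercepts the same arc from the center.
The inscribed angle is always half the central angle: 40° / 2 = 20°.

20°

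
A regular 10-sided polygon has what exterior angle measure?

Each exterior angle of a regular n-gon is 360 / n.
For n = 10: 360 / 10 = 36 degrees.

36 degrees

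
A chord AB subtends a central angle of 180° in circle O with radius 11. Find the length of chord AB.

Chord = 2(11) sin(90°) = 22

22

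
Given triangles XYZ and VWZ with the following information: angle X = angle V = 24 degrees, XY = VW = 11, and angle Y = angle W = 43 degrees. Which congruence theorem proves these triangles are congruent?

Consider the given information: angle X = angle V = 24 degrees, XY = VW = 11, and angle Y = angle W = 43 degrees
This is not AAS or HL: AAS requires two angles and a non-included side. HL only applies to right triangles with matching hypotenuse and leg.
The correct criterion is ASA. Two pairs of corresponding angles and the included side are equal (Angle-Side-Angle).

ASA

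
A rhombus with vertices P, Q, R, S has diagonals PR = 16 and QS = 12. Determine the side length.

The diagonals of a rhombus bisect each other at right angles.
Half-diagonals: 16/2 = 8 and 12/2 = 6
side = sqrt(8^2 + 6^2)
side = sqrt(64 + 36)
side = sqrt(100) = 10

10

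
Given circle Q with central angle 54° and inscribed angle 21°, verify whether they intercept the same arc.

By the inscribed angle theorem, the inscribed angle for a central angle of 54° should be 54° / 2 = 27°.
The given inscribed angle is 21°, which does not equal 27°.
Therefore, no, they do not correspond to the same arc.

No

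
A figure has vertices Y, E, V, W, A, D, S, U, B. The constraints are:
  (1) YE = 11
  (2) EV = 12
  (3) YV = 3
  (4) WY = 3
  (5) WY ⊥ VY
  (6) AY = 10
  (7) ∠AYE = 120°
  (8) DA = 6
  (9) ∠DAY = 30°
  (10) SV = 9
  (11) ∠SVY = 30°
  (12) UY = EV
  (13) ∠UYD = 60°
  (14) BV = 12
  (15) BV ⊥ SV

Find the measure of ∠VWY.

Step 1: By the law of cosines on triangle WYV: WV² = 3² + 3² − 2·3·3·cos(90°) = 18, so WV = 3·√2.
Step 2: By the inverse law of cosines on triangle VWY: cos(∠VWY) = ((3·√2)² + 3² − 3²) / (2·3·√2·3) = 18/25.46 = 0.7071, so ∠VWY = 45°.

Therefore, the measure of angle ∠VWY = 45°.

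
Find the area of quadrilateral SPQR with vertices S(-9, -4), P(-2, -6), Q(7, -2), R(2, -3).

The Shoelace formula works by pairing each vertex with the next (cycling back to the first).
For each pair, compute x_i*y_(i+1) - x_(i+1)*y_i:
  (-9*-6 - -2*-4) = 46
  (-2*-2 - 7*-6) = 46
  (7*-3 - 2*-2) = -17
  (2*-4 - -9*-3) = -35
Taking half the absolute value of the total: Area = (1/2)(40) = 20.

20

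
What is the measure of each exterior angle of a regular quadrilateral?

Each exterior angle of a regular n-gon is 360 / n.
For n = 4: 360 / 4 = 90 degrees.

90 degrees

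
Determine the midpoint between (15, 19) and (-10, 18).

The midpoint is the average of the coordinates:
x: (15 + -10)/2 = 5/2
y: (19 + 18)/2 = 37/2
Midpoint = (5/2, 37/2)

(5/2, 37/2)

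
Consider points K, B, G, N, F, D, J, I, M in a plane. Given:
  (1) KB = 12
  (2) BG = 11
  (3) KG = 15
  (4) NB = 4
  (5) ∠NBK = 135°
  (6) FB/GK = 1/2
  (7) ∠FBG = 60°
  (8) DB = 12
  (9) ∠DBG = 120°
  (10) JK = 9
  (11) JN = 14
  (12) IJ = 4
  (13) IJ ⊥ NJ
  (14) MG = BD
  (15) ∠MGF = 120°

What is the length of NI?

Step 1: By the law of cosines on triangle NJI: NI² = 14² + 4² − 2·14·4·cos(90°) = 212, so NI = 2·√53.

Therefore, the length of NI = 2·√53.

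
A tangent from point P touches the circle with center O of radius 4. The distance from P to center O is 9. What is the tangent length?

Let T be the point of tangency. Then OT ⊥ PT (radius ⊥ tangent).
In right triangle OTP: OP² = OT² + PT²
9² = 4² + PT²
PT² = 65, PT = sqrt(65)

sqrt(65)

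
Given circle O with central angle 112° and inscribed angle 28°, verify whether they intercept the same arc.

By the inscribed angle theorem, the inscribed angle for a central angle of 112° should be 112° / 2 = 56°.
The given inscribed angle is 28°, which does not equal 56°.
Therefore, no, they do not correspond to the same arc.

No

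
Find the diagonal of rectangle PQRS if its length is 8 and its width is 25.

d = sqrt(8^2 + 25^2) = sqrt(689)

sqrt(689)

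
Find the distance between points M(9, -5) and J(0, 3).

d = sqrt((0 - 9)^2 + (3 - -5)^2)
d = sqrt(-9^2 + 8^2)
d = sqrt(81 + 64)
d = sqrt(145)

sqrt(145)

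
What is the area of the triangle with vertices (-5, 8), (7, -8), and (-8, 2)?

Shoelace: Area = (1/2)|-5(-8-2) + 7(2-8) + -8(8--8)| = (1/2)(120) = 60

60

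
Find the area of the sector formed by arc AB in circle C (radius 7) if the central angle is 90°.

Sector area = πr² × θ/360
= π × 7² × 1/4
= π × 49 × 1/4
= 49*pi/4

49*pi/4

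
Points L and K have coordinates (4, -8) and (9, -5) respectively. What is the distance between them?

The horizontal distance is |9 - 4| = 5 and the vertical distance is |-5 - -8| = 3.
By the Pythagorean theorem, d = sqrt(5^2 + 3^2) = sqrt(34).

sqrt(34)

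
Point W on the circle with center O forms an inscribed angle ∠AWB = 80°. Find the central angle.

By the inscribed angle theorem, the central angle is twice the inscribed angle.
Central angle = 2 × 80° = 160°

160°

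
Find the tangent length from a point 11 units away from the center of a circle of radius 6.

Let T be the point of tangency. Then OT ⊥ PT (radius ⊥ tangent).
In right triangle OTP: OP² = OT² + PT²
11² = 6² + PT²
PT² = 85, PT = sqrt(85)

sqrt(85)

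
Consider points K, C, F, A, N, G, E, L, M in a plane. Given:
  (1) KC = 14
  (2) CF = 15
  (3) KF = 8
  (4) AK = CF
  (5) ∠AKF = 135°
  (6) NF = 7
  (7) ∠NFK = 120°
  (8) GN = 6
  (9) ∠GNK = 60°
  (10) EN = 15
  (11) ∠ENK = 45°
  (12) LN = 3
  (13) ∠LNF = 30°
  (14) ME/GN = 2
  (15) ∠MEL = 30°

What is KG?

Step 1: By the law of cosines on triangle NFK: NK² = 7² + 8² − 2·7·8·cos(120°) = 169, so NK = 13.
Step 2: By the law of cosines on triangle KNG: KG² = 13² + 6² − 2·13·6·cos(60°) = 127, so KG = √127.

Therefore, the length of KG = √127.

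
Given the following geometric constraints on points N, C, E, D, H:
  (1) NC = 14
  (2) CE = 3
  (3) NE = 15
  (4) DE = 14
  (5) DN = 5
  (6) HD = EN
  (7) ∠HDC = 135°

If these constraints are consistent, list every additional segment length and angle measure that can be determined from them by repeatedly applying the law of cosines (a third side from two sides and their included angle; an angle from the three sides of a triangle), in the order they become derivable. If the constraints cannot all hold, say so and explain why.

The constraints are consistent. Derivable facts, in order:
After 1 step:
- ∠CEN = 65.03°
- ∠CNE = 11.2°
- ∠DEN = 19.46°
- ∠DNE = 68.9°
- ∠ECN = 103.77°
- ∠EDN = 91.64°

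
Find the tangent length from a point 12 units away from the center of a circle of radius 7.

The tangent, radius, and line from the external point to the center form a right triangle.
The right angle is where the tangent meets the radius.
By the Pythagorean theorem: tangent² + 7² = 12²
tangent² = 144 - 49 = 95
tangent = sqrt(95)

sqrt(95)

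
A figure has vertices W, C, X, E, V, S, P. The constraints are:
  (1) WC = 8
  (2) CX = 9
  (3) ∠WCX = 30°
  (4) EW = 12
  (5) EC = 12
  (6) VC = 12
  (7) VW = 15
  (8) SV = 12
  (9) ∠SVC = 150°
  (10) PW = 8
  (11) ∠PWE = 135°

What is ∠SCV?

Step 1: By the law of cosines on triangle CVS: CS² = 12² + 12² − 2·12·12·cos(150°) = 537.42, so CS ≈ 23.18.
Step 2: By the inverse law of cosines on triangle SCV: cos(∠SCV) = (23.18² + 12² − 12²) / (2·23.18·12) = 537.42/556.37 = 0.9659, so ∠SCV = 15°.

Therefore, the measure of angle ∠SCV = 15°.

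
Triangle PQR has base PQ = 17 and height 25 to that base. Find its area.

Area = (1/2)(17)(25) = 425/2

425/2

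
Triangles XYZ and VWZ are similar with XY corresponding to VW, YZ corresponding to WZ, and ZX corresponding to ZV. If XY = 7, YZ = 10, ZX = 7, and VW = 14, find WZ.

k = 14/7 = 2. WZ = 2 * 10 = 20.

20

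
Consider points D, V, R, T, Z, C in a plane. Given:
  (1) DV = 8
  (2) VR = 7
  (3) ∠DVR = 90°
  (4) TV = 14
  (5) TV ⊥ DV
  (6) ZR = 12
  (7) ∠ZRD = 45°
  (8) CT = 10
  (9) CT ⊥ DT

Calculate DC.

Step 1: By the law of cosines on triangle DVT: DT² = 8² + 14² − 2·8·14·cos(90°) = 260, so DT = 2·√65.
Step 2: By the law of cosines on triangle DTC: DC² = (2·√65)² + 10² − 2·2·√65·10·cos(90°) = 360, so DC = 6·√10.

Therefore, the length of DC = 6·√10.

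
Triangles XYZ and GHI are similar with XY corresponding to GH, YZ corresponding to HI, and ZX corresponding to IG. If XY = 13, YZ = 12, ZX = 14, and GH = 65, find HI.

Similar triangles have proportional sides. Setting up the proportion:
GH / XY = HI / YZ
65 / 13 = HI / 12
HI = 12 * 65 / 13 = 60.

60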